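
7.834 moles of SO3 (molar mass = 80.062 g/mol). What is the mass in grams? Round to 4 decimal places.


mass = n * M
mass = 7.834 * 80.062
mass = 627.205708 g, rounded to 4 dp:

627.2057 g


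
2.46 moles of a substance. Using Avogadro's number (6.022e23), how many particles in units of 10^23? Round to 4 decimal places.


N = n * NA, then divide by 1e23 for the requested units.
N / 1e23 = n * 6.022
N / 1e23 = 2.46 * 6.022
N / 1e23 = 14.81412, rounded to 4 dp:

14.8141


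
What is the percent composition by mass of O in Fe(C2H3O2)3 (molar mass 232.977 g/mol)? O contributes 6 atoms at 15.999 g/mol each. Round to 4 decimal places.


pct = 100 * (n_elem * M_elem) / M_total
mass_contribution = 6 * 15.999 = 95.994 g/mol
pct = 100 * 95.994 / 232.977
pct = 41.2032089 %, rounded to 4 dp:

41.2032 %


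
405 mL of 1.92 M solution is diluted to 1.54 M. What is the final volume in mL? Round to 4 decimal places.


Dilution: M1*V1 = M2*V2, solve for V2.
V2 = M1*V1 / M2
V2 = 1.92 * 405 / 1.54
V2 = 777.6 / 1.54
V2 = 504.93506494 mL, rounded to 4 dp:

504.9351 mL


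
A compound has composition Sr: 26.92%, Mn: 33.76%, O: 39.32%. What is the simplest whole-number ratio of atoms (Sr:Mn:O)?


Assume 100 g of compound, divide each mass% by atomic mass to get moles, then normalize by the smallest to get a raw atom ratio.
Moles per 100 g: Sr: 26.92/87.62 = 0.3072, Mn: 33.76/54.938 = 0.6145, O: 39.32/15.999 = 2.4577
Raw ratio (divide by min = 0.3072): Sr: 1.0, Mn: 2.0, O: 7.999
Multiply by 1 to clear fractions: Sr: 1.0 ~= 1, Mn: 2.0 ~= 2, O: 7.999 ~= 8
Reduce by GCD to get the simplest whole-number ratio:

1:2:8


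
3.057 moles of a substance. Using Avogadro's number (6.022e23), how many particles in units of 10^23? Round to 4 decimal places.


N = n * NA, then divide by 1e23 for the requested units.
N / 1e23 = n * 6.022
N / 1e23 = 3.057 * 6.022
N / 1e23 = 18.409254, rounded to 4 dp:

18.4093


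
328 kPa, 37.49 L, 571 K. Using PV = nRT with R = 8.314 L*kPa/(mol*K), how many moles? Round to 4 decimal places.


PV = nRT, solve for n = PV / (RT).
PV = 328 * 37.49 = 12296.72
RT = 8.314 * 571 = 4747.294
n = 12296.72 / 4747.294
n = 2.59025879 mol, rounded to 4 dp:

2.5903 mol


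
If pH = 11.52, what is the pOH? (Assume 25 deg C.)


At 25 deg C, pH + pOH = 14.
pOH = 14 - pH = 14 - 11.52
pOH = 2.48:

2.48


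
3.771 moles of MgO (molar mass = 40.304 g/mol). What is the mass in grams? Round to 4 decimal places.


mass = n * M
mass = 3.771 * 40.304
mass = 151.986384 g, rounded to 4 dp:

151.9864 g


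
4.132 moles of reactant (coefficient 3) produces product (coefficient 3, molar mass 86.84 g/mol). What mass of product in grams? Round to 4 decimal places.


Use the coefficient ratio to convert reactant moles to product moles, then multiply by the product's molar mass.
moles_P = moles_R * (coeff_P / coeff_R) = 4.132 * (3/3) = 4.132
mass_P = moles_P * M_P = 4.132 * 86.84
mass_P = 358.82288 g, rounded to 4 dp:

358.8229 g


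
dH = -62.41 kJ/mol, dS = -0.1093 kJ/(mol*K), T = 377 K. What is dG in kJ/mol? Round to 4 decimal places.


Gibbs: dG = dH - T*dS (consistent units, dS already in kJ/(mol*K)).
T*dS = 377 * -0.1093 = -41.2061
dG = -62.41 - (-41.2061)
dG = -21.2039 kJ/mol, rounded to 4 dp:

-21.2039 kJ/mol


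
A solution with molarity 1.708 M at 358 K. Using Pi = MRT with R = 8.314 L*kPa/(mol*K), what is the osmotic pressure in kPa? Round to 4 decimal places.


Osmotic pressure (van't Hoff): Pi = M*R*T.
RT = 8.314 * 358 = 2976.412
Pi = 1.708 * 2976.412
Pi = 5083.711696 kPa, rounded to 4 dp:

5083.7117 kPa


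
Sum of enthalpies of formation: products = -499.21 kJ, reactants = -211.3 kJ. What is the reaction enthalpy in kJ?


dH_rxn = sum(dH_f products) - sum(dH_f reactants)
dH_rxn = -499.21 - (-211.3)
dH_rxn = -287.91 kJ:

-287.91 kJ


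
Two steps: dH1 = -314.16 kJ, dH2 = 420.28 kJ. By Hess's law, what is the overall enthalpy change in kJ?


Hess's law: enthalpy is a state function, so add the step enthalpies.
dH_total = dH1 + dH2 = -314.16 + (420.28)
dH_total = 106.12 kJ:

106.12 kJ


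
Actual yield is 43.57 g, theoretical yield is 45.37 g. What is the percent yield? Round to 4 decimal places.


% yield = 100 * actual / theoretical
% yield = 100 * 43.57 / 45.37
% yield = 96.03262067 %, rounded to 4 dp:

96.0326 %


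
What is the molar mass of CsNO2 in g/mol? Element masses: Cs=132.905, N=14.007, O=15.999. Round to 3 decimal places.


M = sum(count * atomic_mass) over atoms.
M = 1*132.905 + 1*14.007 + 2*15.999
M = 132.905 + 14.007 + 31.998
M = 178.91 g/mol, rounded to 3 dp:

178.910 g/mol


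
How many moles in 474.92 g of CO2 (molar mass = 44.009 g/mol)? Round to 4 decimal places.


n = mass / M
n = 474.92 / 44.009
n = 10.79142903 mol, rounded to 4 dp:

10.7914 mol


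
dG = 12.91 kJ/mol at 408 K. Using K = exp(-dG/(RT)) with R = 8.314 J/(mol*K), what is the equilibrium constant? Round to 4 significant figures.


dG is in kJ/mol; multiply by 1000 to match R in J/(mol*K).
RT = 8.314 * 408 = 3392.112 J/mol
exponent = -dG*1000 / (RT) = -(12.91*1000) / 3392.112 = -3.80588848
K = exp(-3.80588848)
K = 0.022239429, rounded to 4 significant figures:

0.02224


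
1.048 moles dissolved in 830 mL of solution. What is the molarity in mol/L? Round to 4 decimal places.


Convert volume to liters: V_L = V_mL / 1000.
V_L = 830 / 1000 = 0.83 L
M = n / V_L = 1.048 / 0.83
M = 1.2626506 mol/L, rounded to 4 dp:

1.2627 mol/L


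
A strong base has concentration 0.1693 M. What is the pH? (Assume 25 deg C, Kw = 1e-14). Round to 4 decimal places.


A strong base dissociates completely, so [OH-] equals the given concentration.
pOH = -log10([OH-]) = -log10(0.1693) = 0.771343
pH = 14 - pOH = 14 - 0.771343
pH = 13.228657, rounded to 4 dp:

13.2287


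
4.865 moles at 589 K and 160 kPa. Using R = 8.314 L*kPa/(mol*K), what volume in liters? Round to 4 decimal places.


PV = nRT, solve for V = nRT / P.
nRT = 4.865 * 8.314 * 589 = 23823.6423
V = 23823.6423 / 160
V = 148.89776438 L, rounded to 4 dp:

148.8978 L


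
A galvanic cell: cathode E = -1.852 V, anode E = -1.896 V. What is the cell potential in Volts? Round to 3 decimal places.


Standard cell potential: E_cell = E_cathode - E_anode.
E_cell = -1.852 - (-1.896)
E_cell = 0.044 V, rounded to 3 dp:

0.044 V


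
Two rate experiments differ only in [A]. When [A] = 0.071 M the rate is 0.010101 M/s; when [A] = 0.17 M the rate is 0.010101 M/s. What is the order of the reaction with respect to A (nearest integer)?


Rate is proportional to [A]^n, so rate2/rate1 = ([A]2/[A]1)^n. Take logs to solve for n.
rate2/rate1 = 0.010101 / 0.010101 = 1.0
[A]2/[A]1 = 0.17 / 0.071 = 2.3944
n = ln(1.0) / ln(2.3944) = 0.0
Nearest integer order:

0


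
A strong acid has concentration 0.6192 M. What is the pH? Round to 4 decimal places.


A strong acid dissociates completely, so [H+] equals the given concentration.
pH = -log10([H+]) = -log10(0.6192)
pH = 0.20816905, rounded to 4 dp:

0.2082


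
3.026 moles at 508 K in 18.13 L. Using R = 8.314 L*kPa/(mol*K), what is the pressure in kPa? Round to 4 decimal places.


PV = nRT, solve for P = nRT / V.
nRT = 3.026 * 8.314 * 508 = 12780.3473
P = 12780.3473 / 18.13
P = 704.92814672 kPa, rounded to 4 dp:

704.9281 kPa


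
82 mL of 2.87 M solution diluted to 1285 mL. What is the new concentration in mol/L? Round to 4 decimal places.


Dilution: M1*V1 = M2*V2, solve for M2.
M2 = M1*V1 / V2
M2 = 2.87 * 82 / 1285
M2 = 235.34 / 1285
M2 = 0.18314397 mol/L, rounded to 4 dp:

0.1831 mol/L


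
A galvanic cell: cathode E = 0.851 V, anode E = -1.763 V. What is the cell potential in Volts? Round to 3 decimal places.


Standard cell potential: E_cell = E_cathode - E_anode.
E_cell = 0.851 - (-1.763)
E_cell = 2.614 V, rounded to 3 dp:

2.614 V


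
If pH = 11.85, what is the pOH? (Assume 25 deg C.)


At 25 deg C, pH + pOH = 14.
pOH = 14 - pH = 14 - 11.85
pOH = 2.15:

2.15


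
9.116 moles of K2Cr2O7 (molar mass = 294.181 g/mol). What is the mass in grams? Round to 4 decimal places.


mass = n * M
mass = 9.116 * 294.181
mass = 2681.753996 g, rounded to 4 dp:

2681.7540 g


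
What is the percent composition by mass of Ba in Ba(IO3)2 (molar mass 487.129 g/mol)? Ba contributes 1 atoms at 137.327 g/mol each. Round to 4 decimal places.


pct = 100 * (n_elem * M_elem) / M_total
mass_contribution = 1 * 137.327 = 137.327 g/mol
pct = 100 * 137.327 / 487.129
pct = 28.19109517 %, rounded to 4 dp:

28.1911 %


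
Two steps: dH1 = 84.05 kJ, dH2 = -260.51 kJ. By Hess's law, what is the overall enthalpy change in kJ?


Hess's law: enthalpy is a state function, so add the step enthalpies.
dH_total = dH1 + dH2 = 84.05 + (-260.51)
dH_total = -176.46 kJ:

-176.46 kJ


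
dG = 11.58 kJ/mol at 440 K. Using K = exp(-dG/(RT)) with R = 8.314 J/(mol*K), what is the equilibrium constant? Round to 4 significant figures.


dG is in kJ/mol; multiply by 1000 to match R in J/(mol*K).
RT = 8.314 * 440 = 3658.16 J/mol
exponent = -dG*1000 / (RT) = -(11.58*1000) / 3658.16 = -3.16552584
K = exp(-3.16552584)
K = 0.04219195, rounded to 4 significant figures:

0.04219


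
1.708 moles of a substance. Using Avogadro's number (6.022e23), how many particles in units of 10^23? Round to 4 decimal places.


N = n * NA, then divide by 1e23 for the requested units.
N / 1e23 = n * 6.022
N / 1e23 = 1.708 * 6.022
N / 1e23 = 10.285576, rounded to 4 dp:

10.2856


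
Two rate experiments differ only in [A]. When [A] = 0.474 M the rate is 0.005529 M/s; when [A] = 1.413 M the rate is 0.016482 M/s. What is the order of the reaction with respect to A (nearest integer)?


Rate is proportional to [A]^n, so rate2/rate1 = ([A]2/[A]1)^n. Take logs to solve for n.
rate2/rate1 = 0.016482 / 0.005529 = 2.981
[A]2/[A]1 = 1.413 / 0.474 = 2.981
n = ln(2.981) / ln(2.981) = 1.0
Nearest integer order:

1


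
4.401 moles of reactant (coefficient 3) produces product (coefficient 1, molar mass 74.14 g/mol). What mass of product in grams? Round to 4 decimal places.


Use the coefficient ratio to convert reactant moles to product moles, then multiply by the product's molar mass.
moles_P = moles_R * (coeff_P / coeff_R) = 4.401 * (1/3) = 1.467
mass_P = moles_P * M_P = 1.467 * 74.14
mass_P = 108.76338 g, rounded to 4 dp:

108.7634 g


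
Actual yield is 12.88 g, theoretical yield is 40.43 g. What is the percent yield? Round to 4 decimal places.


% yield = 100 * actual / theoretical
% yield = 100 * 12.88 / 40.43
% yield = 31.85753154 %, rounded to 4 dp:

31.8575 %


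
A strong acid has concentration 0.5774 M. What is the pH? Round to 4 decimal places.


A strong acid dissociates completely, so [H+] equals the given concentration.
pH = -log10([H+]) = -log10(0.5774)
pH = 0.23852322, rounded to 4 dp:

0.2385


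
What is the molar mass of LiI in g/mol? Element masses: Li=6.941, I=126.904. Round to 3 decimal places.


M = sum(count * atomic_mass) over atoms.
M = 1*6.941 + 1*126.904
M = 6.941 + 126.904
M = 133.845 g/mol, rounded to 3 dp:

133.845 g/mol


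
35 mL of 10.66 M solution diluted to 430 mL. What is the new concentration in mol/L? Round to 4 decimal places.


Dilution: M1*V1 = M2*V2, solve for M2.
M2 = M1*V1 / V2
M2 = 10.66 * 35 / 430
M2 = 373.1 / 430
M2 = 0.86767442 mol/L, rounded to 4 dp:

0.8677 mol/L


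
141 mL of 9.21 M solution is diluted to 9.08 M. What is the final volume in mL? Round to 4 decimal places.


Dilution: M1*V1 = M2*V2, solve for V2.
V2 = M1*V1 / M2
V2 = 9.21 * 141 / 9.08
V2 = 1298.61 / 9.08
V2 = 143.01872247 mL, rounded to 4 dp:

143.0187 mL


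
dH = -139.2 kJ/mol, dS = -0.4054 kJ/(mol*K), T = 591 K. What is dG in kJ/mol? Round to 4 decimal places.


Gibbs: dG = dH - T*dS (consistent units, dS already in kJ/(mol*K)).
T*dS = 591 * -0.4054 = -239.5914
dG = -139.2 - (-239.5914)
dG = 100.3914 kJ/mol, rounded to 4 dp:

100.3914 kJ/mol


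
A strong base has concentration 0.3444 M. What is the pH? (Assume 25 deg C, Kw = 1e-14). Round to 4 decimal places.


A strong base dissociates completely, so [OH-] equals the given concentration.
pOH = -log10([OH-]) = -log10(0.3444) = 0.462937
pH = 14 - pOH = 14 - 0.462937
pH = 13.537063, rounded to 4 dp:

13.5371


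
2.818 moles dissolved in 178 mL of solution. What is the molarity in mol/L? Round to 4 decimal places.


Convert volume to liters: V_L = V_mL / 1000.
V_L = 178 / 1000 = 0.178 L
M = n / V_L = 2.818 / 0.178
M = 15.83146067 mol/L, rounded to 4 dp:

15.8315 mol/L


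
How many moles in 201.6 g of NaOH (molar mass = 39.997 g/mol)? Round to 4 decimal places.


n = mass / M
n = 201.6 / 39.997
n = 5.04037803 mol, rounded to 4 dp:

5.0404 mol


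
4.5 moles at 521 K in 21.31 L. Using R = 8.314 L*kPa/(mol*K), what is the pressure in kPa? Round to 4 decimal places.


PV = nRT, solve for P = nRT / V.
nRT = 4.5 * 8.314 * 521 = 19492.173
P = 19492.173 / 21.31
P = 914.69605819 kPa, rounded to 4 dp:

914.6961 kPa


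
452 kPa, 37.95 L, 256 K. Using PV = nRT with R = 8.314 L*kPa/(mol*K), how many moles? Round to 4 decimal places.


PV = nRT, solve for n = PV / (RT).
PV = 452 * 37.95 = 17153.4
RT = 8.314 * 256 = 2128.384
n = 17153.4 / 2128.384
n = 8.05935395 mol, rounded to 4 dp:

8.0594 mol


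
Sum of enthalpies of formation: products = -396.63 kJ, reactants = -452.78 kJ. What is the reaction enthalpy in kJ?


dH_rxn = sum(dH_f products) - sum(dH_f reactants)
dH_rxn = -396.63 - (-452.78)
dH_rxn = 56.15 kJ:

56.15 kJ


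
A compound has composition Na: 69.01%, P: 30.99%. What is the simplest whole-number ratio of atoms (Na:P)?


Assume 100 g of compound, divide each mass% by atomic mass to get moles, then normalize by the smallest to get a raw atom ratio.
Moles per 100 g: Na: 69.01/22.99 = 3.0017, P: 30.99/30.974 = 1.0005
Raw ratio (divide by min = 1.0005): Na: 3.0, P: 1.0
Multiply by 1 to clear fractions: Na: 3.0 ~= 3, P: 1.0 ~= 1
Reduce by GCD to get the simplest whole-number ratio:

3:1


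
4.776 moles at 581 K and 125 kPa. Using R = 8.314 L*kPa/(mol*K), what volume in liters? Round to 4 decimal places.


PV = nRT, solve for V = nRT / P.
nRT = 4.776 * 8.314 * 581 = 23070.1528
V = 23070.1528 / 125
V = 184.5612224 L, rounded to 4 dp:

184.5612 L


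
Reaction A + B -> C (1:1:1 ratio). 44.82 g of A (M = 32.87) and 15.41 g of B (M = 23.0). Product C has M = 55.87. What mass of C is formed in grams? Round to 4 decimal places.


Find moles of each reactant; the smaller value is the limiting reagent in a 1:1:1 reaction, so moles_C equals moles of the limiter.
n_A = mass_A / M_A = 44.82 / 32.87 = 1.363553 mol
n_B = mass_B / M_B = 15.41 / 23.0 = 0.67 mol
Limiting reagent: B (smaller), n_limiting = 0.67 mol
mass_C = n_limiting * M_C = 0.67 * 55.87
mass_C = 37.4329 g, rounded to 4 dp:

37.4329 g


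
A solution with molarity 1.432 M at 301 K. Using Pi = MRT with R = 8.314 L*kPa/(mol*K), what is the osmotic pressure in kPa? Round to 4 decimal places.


Osmotic pressure (van't Hoff): Pi = M*R*T.
RT = 8.314 * 301 = 2502.514
Pi = 1.432 * 2502.514
Pi = 3583.600048 kPa, rounded to 4 dp:

3583.6000 kPa


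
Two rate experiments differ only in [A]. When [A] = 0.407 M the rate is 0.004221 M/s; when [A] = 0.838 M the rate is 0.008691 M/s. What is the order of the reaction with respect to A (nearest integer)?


Rate is proportional to [A]^n, so rate2/rate1 = ([A]2/[A]1)^n. Take logs to solve for n.
rate2/rate1 = 0.008691 / 0.004221 = 2.059
[A]2/[A]1 = 0.838 / 0.407 = 2.059
n = ln(2.059) / ln(2.059) = 1.0
Nearest integer order:

1


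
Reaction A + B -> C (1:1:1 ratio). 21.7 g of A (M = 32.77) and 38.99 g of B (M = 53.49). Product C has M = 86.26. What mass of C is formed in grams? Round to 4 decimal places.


Find moles of each reactant; the smaller value is the limiting reagent in a 1:1:1 reaction, so moles_C equals moles of the limiter.
n_A = mass_A / M_A = 21.7 / 32.77 = 0.662191 mol
n_B = mass_B / M_B = 38.99 / 53.49 = 0.728921 mol
Limiting reagent: A (smaller), n_limiting = 0.662191 mol
mass_C = n_limiting * M_C = 0.662191 * 86.26
mass_C = 57.12059566 g, rounded to 4 dp:

57.1206 g


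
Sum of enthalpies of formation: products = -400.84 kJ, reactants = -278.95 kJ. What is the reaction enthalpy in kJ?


dH_rxn = sum(dH_f products) - sum(dH_f reactants)
dH_rxn = -400.84 - (-278.95)
dH_rxn = -121.89 kJ:

-121.89 kJ


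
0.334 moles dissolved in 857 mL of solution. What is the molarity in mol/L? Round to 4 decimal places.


Convert volume to liters: V_L = V_mL / 1000.
V_L = 857 / 1000 = 0.857 L
M = n / V_L = 0.334 / 0.857
M = 0.38973162 mol/L, rounded to 4 dp:

0.3897 mol/L


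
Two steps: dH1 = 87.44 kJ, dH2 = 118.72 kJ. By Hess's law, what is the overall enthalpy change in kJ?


Hess's law: enthalpy is a state function, so add the step enthalpies.
dH_total = dH1 + dH2 = 87.44 + (118.72)
dH_total = 206.16 kJ:

206.16 kJ


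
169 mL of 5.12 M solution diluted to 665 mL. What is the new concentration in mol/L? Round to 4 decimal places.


Dilution: M1*V1 = M2*V2, solve for M2.
M2 = M1*V1 / V2
M2 = 5.12 * 169 / 665
M2 = 865.28 / 665
M2 = 1.30117293 mol/L, rounded to 4 dp:

1.3012 mol/L


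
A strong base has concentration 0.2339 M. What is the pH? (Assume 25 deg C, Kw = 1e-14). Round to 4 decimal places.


A strong base dissociates completely, so [OH-] equals the given concentration.
pOH = -log10([OH-]) = -log10(0.2339) = 0.63097
pH = 14 - pOH = 14 - 0.63097
pH = 13.36903, rounded to 4 dp:

13.3690


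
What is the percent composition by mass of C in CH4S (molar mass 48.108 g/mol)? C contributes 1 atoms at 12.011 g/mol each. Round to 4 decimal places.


pct = 100 * (n_elem * M_elem) / M_total
mass_contribution = 1 * 12.011 = 12.011 g/mol
pct = 100 * 12.011 / 48.108
pct = 24.9667415 %, rounded to 4 dp:

24.9667 %


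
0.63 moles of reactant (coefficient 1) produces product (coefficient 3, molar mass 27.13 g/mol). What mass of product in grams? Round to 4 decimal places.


Use the coefficient ratio to convert reactant moles to product moles, then multiply by the product's molar mass.
moles_P = moles_R * (coeff_P / coeff_R) = 0.63 * (3/1) = 1.89
mass_P = moles_P * M_P = 1.89 * 27.13
mass_P = 51.2757 g, rounded to 4 dp:

51.2757 g


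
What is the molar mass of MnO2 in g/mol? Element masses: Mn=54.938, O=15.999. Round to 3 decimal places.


M = sum(count * atomic_mass) over atoms.
M = 1*54.938 + 2*15.999
M = 54.938 + 31.998
M = 86.936 g/mol, rounded to 3 dp:

86.936 g/mol


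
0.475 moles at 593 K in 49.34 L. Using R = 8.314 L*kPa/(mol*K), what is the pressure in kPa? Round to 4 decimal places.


PV = nRT, solve for P = nRT / V.
nRT = 0.475 * 8.314 * 593 = 2341.8459
P = 2341.8459 / 49.34
P = 47.46343535 kPa, rounded to 4 dp:

47.4634 kPa


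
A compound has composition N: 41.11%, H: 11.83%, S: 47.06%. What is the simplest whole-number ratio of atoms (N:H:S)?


Assume 100 g of compound, divide each mass% by atomic mass to get moles, then normalize by the smallest to get a raw atom ratio.
Moles per 100 g: N: 41.11/14.007 = 2.935, H: 11.83/1.008 = 11.7361, S: 47.06/32.065 = 1.4676
Raw ratio (divide by min = 1.4676): N: 2.0, H: 7.997, S: 1.0
Multiply by 1 to clear fractions: N: 2.0 ~= 2, H: 7.997 ~= 8, S: 1.0 ~= 1
Reduce by GCD to get the simplest whole-number ratio:

2:8:1


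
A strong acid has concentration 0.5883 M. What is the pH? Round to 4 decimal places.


A strong acid dissociates completely, so [H+] equals the given concentration.
pH = -log10([H+]) = -log10(0.5883)
pH = 0.23040115, rounded to 4 dp:

0.2304


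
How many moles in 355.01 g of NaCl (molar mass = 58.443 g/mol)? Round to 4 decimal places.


n = mass / M
n = 355.01 / 58.443
n = 6.07446572 mol, rounded to 4 dp:

6.0745 mol


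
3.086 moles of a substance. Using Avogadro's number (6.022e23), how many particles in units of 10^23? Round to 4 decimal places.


N = n * NA, then divide by 1e23 for the requested units.
N / 1e23 = n * 6.022
N / 1e23 = 3.086 * 6.022
N / 1e23 = 18.583892, rounded to 4 dp:

18.5839


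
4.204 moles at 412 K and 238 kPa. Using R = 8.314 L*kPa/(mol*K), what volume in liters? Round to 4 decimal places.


PV = nRT, solve for V = nRT / P.
nRT = 4.204 * 8.314 * 412 = 14400.2471
V = 14400.2471 / 238
V = 60.50523992 L, rounded to 4 dp:

60.5052 L


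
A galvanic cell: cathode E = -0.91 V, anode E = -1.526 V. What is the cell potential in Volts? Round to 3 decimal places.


Standard cell potential: E_cell = E_cathode - E_anode.
E_cell = -0.91 - (-1.526)
E_cell = 0.616 V, rounded to 3 dp:

0.616 V


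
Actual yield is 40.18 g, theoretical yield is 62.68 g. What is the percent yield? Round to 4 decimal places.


% yield = 100 * actual / theoretical
% yield = 100 * 40.18 / 62.68
% yield = 64.10338226 %, rounded to 4 dp:

64.1034 %


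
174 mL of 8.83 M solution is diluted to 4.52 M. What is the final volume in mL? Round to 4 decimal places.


Dilution: M1*V1 = M2*V2, solve for V2.
V2 = M1*V1 / M2
V2 = 8.83 * 174 / 4.52
V2 = 1536.42 / 4.52
V2 = 339.9159292 mL, rounded to 4 dp:

339.9159 mL


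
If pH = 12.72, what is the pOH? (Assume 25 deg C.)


At 25 deg C, pH + pOH = 14.
pOH = 14 - pH = 14 - 12.72
pOH = 1.28:

1.28


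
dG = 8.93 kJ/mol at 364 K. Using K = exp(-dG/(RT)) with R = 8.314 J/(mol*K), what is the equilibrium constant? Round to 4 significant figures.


dG is in kJ/mol; multiply by 1000 to match R in J/(mol*K).
RT = 8.314 * 364 = 3026.296 J/mol
exponent = -dG*1000 / (RT) = -(8.93*1000) / 3026.296 = -2.9508019
K = exp(-2.9508019)
K = 0.052297752, rounded to 4 significant figures:

0.05230


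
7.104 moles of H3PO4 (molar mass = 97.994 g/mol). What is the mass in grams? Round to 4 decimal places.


mass = n * M
mass = 7.104 * 97.994
mass = 696.149376 g, rounded to 4 dp:

696.1494 g


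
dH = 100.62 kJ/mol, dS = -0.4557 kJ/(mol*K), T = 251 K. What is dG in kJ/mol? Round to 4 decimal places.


Gibbs: dG = dH - T*dS (consistent units, dS already in kJ/(mol*K)).
T*dS = 251 * -0.4557 = -114.3807
dG = 100.62 - (-114.3807)
dG = 215.0007 kJ/mol, rounded to 4 dp:

215.0007 kJ/mol


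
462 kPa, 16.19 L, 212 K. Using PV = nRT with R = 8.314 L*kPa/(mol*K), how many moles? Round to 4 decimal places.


PV = nRT, solve for n = PV / (RT).
PV = 462 * 16.19 = 7479.78
RT = 8.314 * 212 = 1762.568
n = 7479.78 / 1762.568
n = 4.24368308 mol, rounded to 4 dp:

4.2437 mol


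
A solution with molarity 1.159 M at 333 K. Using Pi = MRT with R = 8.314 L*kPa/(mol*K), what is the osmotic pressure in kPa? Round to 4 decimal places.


Osmotic pressure (van't Hoff): Pi = M*R*T.
RT = 8.314 * 333 = 2768.562
Pi = 1.159 * 2768.562
Pi = 3208.763358 kPa, rounded to 4 dp:

3208.7634 kPa


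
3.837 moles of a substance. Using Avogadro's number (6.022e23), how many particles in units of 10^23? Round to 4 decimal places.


N = n * NA, then divide by 1e23 for the requested units.
N / 1e23 = n * 6.022
N / 1e23 = 3.837 * 6.022
N / 1e23 = 23.106414, rounded to 4 dp:

23.1064


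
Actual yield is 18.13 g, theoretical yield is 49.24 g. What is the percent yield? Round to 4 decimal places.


% yield = 100 * actual / theoretical
% yield = 100 * 18.13 / 49.24
% yield = 36.81965881 %, rounded to 4 dp:

36.8197 %


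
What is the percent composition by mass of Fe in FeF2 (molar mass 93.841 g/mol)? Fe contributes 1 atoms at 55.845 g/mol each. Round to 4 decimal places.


pct = 100 * (n_elem * M_elem) / M_total
mass_contribution = 1 * 55.845 = 55.845 g/mol
pct = 100 * 55.845 / 93.841
pct = 59.5102354 %, rounded to 4 dp:

59.5102 %


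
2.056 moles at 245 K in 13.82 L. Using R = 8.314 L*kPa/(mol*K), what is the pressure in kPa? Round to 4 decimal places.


PV = nRT, solve for P = nRT / V.
nRT = 2.056 * 8.314 * 245 = 4187.9281
P = 4187.9281 / 13.82
P = 303.0338712 kPa, rounded to 4 dp:

303.0339 kPa


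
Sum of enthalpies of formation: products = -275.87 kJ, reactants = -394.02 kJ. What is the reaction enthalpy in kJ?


dH_rxn = sum(dH_f products) - sum(dH_f reactants)
dH_rxn = -275.87 - (-394.02)
dH_rxn = 118.15 kJ:

118.15 kJ


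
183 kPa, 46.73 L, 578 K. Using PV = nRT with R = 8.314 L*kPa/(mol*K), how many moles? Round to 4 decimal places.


PV = nRT, solve for n = PV / (RT).
PV = 183 * 46.73 = 8551.59
RT = 8.314 * 578 = 4805.492
n = 8551.59 / 4805.492
n = 1.77954515 mol, rounded to 4 dp:

1.7795 mol


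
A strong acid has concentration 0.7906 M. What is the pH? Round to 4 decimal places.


A strong acid dissociates completely, so [H+] equals the given concentration.
pH = -log10([H+]) = -log10(0.7906)
pH = 0.10204319, rounded to 4 dp:

0.1020


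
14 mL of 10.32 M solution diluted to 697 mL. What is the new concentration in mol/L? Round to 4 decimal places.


Dilution: M1*V1 = M2*V2, solve for M2.
M2 = M1*V1 / V2
M2 = 10.32 * 14 / 697
M2 = 144.48 / 697
M2 = 0.20728838 mol/L, rounded to 4 dp:

0.2073 mol/L


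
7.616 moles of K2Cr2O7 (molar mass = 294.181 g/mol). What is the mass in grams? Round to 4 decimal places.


mass = n * M
mass = 7.616 * 294.181
mass = 2240.482496 g, rounded to 4 dp:

2240.4825 g


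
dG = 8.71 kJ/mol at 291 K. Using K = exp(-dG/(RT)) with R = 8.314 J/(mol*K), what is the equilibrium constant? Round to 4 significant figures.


dG is in kJ/mol; multiply by 1000 to match R in J/(mol*K).
RT = 8.314 * 291 = 2419.374 J/mol
exponent = -dG*1000 / (RT) = -(8.71*1000) / 2419.374 = -3.60010482
K = exp(-3.60010482)
K = 0.027320859, rounded to 4 significant figures:

0.02732


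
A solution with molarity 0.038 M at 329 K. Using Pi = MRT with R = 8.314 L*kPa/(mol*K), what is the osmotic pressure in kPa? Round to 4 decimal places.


Osmotic pressure (van't Hoff): Pi = M*R*T.
RT = 8.314 * 329 = 2735.306
Pi = 0.038 * 2735.306
Pi = 103.941628 kPa, rounded to 4 dp:

103.9416 kPa


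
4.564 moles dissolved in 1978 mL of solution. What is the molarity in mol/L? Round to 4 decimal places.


Convert volume to liters: V_L = V_mL / 1000.
V_L = 1978 / 1000 = 1.978 L
M = n / V_L = 4.564 / 1.978
M = 2.30738119 mol/L, rounded to 4 dp:

2.3074 mol/L


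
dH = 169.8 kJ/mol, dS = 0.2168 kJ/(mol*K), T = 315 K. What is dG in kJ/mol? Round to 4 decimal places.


Gibbs: dG = dH - T*dS (consistent units, dS already in kJ/(mol*K)).
T*dS = 315 * 0.2168 = 68.292
dG = 169.8 - (68.292)
dG = 101.508 kJ/mol, rounded to 4 dp:

101.5080 kJ/mol


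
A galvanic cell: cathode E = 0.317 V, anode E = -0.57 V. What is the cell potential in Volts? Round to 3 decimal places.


Standard cell potential: E_cell = E_cathode - E_anode.
E_cell = 0.317 - (-0.57)
E_cell = 0.887 V, rounded to 3 dp:

0.887 V


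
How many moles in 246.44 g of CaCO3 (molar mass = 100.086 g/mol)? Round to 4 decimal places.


n = mass / M
n = 246.44 / 100.086
n = 2.46228244 mol, rounded to 4 dp:

2.4623 mol


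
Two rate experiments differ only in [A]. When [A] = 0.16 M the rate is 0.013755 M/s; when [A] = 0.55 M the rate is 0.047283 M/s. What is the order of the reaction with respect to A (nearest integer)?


Rate is proportional to [A]^n, so rate2/rate1 = ([A]2/[A]1)^n. Take logs to solve for n.
rate2/rate1 = 0.047283 / 0.013755 = 3.4375
[A]2/[A]1 = 0.55 / 0.16 = 3.4375
n = ln(3.4375) / ln(3.4375) = 1.0
Nearest integer order:

1


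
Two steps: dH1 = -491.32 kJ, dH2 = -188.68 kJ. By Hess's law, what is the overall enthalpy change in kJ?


Hess's law: enthalpy is a state function, so add the step enthalpies.
dH_total = dH1 + dH2 = -491.32 + (-188.68)
dH_total = -680.0 kJ:

-680.00 kJ


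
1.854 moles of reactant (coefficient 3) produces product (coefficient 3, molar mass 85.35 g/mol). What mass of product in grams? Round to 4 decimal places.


Use the coefficient ratio to convert reactant moles to product moles, then multiply by the product's molar mass.
moles_P = moles_R * (coeff_P / coeff_R) = 1.854 * (3/3) = 1.854
mass_P = moles_P * M_P = 1.854 * 85.35
mass_P = 158.2389 g, rounded to 4 dp:

158.2389 g


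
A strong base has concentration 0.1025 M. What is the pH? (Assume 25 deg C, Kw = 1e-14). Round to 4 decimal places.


A strong base dissociates completely, so [OH-] equals the given concentration.
pOH = -log10([OH-]) = -log10(0.1025) = 0.989276
pH = 14 - pOH = 14 - 0.989276
pH = 13.010724, rounded to 4 dp:

13.0107


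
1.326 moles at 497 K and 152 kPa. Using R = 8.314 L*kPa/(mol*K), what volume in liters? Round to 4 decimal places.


PV = nRT, solve for V = nRT / P.
nRT = 1.326 * 8.314 * 497 = 5479.1089
V = 5479.1089 / 152
V = 36.04676908 L, rounded to 4 dp:

36.0468 L


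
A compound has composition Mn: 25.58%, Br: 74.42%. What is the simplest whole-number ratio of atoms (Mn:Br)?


Assume 100 g of compound, divide each mass% by atomic mass to get moles, then normalize by the smallest to get a raw atom ratio.
Moles per 100 g: Mn: 25.58/54.938 = 0.4656, Br: 74.42/79.904 = 0.9314
Raw ratio (divide by min = 0.4656): Mn: 1.0, Br: 2.0
Multiply by 1 to clear fractions: Mn: 1.0 ~= 1, Br: 2.0 ~= 2
Reduce by GCD to get the simplest whole-number ratio:

1:2


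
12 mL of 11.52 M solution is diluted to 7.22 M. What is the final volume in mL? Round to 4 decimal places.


Dilution: M1*V1 = M2*V2, solve for V2.
V2 = M1*V1 / M2
V2 = 11.52 * 12 / 7.22
V2 = 138.24 / 7.22
V2 = 19.1468144 mL, rounded to 4 dp:

19.1468 mL


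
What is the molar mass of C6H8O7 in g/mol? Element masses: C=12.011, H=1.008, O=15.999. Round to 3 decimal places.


M = sum(count * atomic_mass) over atoms.
M = 6*12.011 + 8*1.008 + 7*15.999
M = 72.066 + 8.064 + 111.993
M = 192.123 g/mol, rounded to 3 dp:

192.123 g/mol


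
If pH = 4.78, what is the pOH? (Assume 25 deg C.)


At 25 deg C, pH + pOH = 14.
pOH = 14 - pH = 14 - 4.78
pOH = 9.22:

9.22


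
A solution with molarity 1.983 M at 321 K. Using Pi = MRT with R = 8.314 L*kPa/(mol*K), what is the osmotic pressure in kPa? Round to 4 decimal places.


Osmotic pressure (van't Hoff): Pi = M*R*T.
RT = 8.314 * 321 = 2668.794
Pi = 1.983 * 2668.794
Pi = 5292.218502 kPa, rounded to 4 dp:

5292.2185 kPa


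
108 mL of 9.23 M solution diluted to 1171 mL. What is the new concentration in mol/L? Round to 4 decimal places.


Dilution: M1*V1 = M2*V2, solve for M2.
M2 = M1*V1 / V2
M2 = 9.23 * 108 / 1171
M2 = 996.84 / 1171
M2 = 0.85127242 mol/L, rounded to 4 dp:

0.8513 mol/L


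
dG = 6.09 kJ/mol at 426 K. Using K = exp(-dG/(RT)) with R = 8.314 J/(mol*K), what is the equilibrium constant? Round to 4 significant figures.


dG is in kJ/mol; multiply by 1000 to match R in J/(mol*K).
RT = 8.314 * 426 = 3541.764 J/mol
exponent = -dG*1000 / (RT) = -(6.09*1000) / 3541.764 = -1.71948216
K = exp(-1.71948216)
K = 0.1791589, rounded to 4 significant figures:

0.1792


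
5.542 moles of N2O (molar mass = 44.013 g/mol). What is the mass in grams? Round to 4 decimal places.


mass = n * M
mass = 5.542 * 44.013
mass = 243.920046 g, rounded to 4 dp:

243.9200 g


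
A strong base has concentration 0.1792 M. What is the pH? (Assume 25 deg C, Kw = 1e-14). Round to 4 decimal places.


A strong base dissociates completely, so [OH-] equals the given concentration.
pOH = -log10([OH-]) = -log10(0.1792) = 0.746662
pH = 14 - pOH = 14 - 0.746662
pH = 13.253338, rounded to 4 dp:

13.2533


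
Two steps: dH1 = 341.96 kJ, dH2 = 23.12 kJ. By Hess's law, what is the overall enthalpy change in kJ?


Hess's law: enthalpy is a state function, so add the step enthalpies.
dH_total = dH1 + dH2 = 341.96 + (23.12)
dH_total = 365.08 kJ:

365.08 kJ


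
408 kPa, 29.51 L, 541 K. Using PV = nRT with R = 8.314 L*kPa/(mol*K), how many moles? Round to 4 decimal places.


PV = nRT, solve for n = PV / (RT).
PV = 408 * 29.51 = 12040.08
RT = 8.314 * 541 = 4497.874
n = 12040.08 / 4497.874
n = 2.67683799 mol, rounded to 4 dp:

2.6768 mol


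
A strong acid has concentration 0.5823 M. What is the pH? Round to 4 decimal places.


A strong acid dissociates completely, so [H+] equals the given concentration.
pH = -log10([H+]) = -log10(0.5823)
pH = 0.23485321, rounded to 4 dp:

0.2349


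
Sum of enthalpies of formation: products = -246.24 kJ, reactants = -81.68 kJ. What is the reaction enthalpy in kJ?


dH_rxn = sum(dH_f products) - sum(dH_f reactants)
dH_rxn = -246.24 - (-81.68)
dH_rxn = -164.56 kJ:

-164.56 kJ


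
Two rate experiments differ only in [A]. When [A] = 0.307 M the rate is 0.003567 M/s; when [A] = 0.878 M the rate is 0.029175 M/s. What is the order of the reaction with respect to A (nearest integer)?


Rate is proportional to [A]^n, so rate2/rate1 = ([A]2/[A]1)^n. Take logs to solve for n.
rate2/rate1 = 0.029175 / 0.003567 = 8.1791
[A]2/[A]1 = 0.878 / 0.307 = 2.8599
n = ln(8.1791) / ln(2.8599) = 2.0
Nearest integer order:

2


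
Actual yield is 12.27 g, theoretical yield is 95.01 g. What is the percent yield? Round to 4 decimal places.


% yield = 100 * actual / theoretical
% yield = 100 * 12.27 / 95.01
% yield = 12.91443006 %, rounded to 4 dp:

12.9144 %


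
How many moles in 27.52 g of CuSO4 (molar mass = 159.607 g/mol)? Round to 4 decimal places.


n = mass / M
n = 27.52 / 159.607
n = 0.17242352 mol, rounded to 4 dp:

0.1724 mol


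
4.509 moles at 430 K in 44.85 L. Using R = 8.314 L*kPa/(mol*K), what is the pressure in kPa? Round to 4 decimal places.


PV = nRT, solve for P = nRT / V.
nRT = 4.509 * 8.314 * 430 = 16119.7652
P = 16119.7652 / 44.85
P = 359.41505463 kPa, rounded to 4 dp:

359.4151 kPa


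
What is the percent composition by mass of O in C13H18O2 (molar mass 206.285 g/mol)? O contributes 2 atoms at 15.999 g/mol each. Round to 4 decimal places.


pct = 100 * (n_elem * M_elem) / M_total
mass_contribution = 2 * 15.999 = 31.998 g/mol
pct = 100 * 31.998 / 206.285
pct = 15.51154956 %, rounded to 4 dp:

15.5115 %


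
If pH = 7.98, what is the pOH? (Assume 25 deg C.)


At 25 deg C, pH + pOH = 14.
pOH = 14 - pH = 14 - 7.98
pOH = 6.02:

6.02


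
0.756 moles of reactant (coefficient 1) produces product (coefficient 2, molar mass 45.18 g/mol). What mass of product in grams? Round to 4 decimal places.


Use the coefficient ratio to convert reactant moles to product moles, then multiply by the product's molar mass.
moles_P = moles_R * (coeff_P / coeff_R) = 0.756 * (2/1) = 1.512
mass_P = moles_P * M_P = 1.512 * 45.18
mass_P = 68.31216 g, rounded to 4 dp:

68.3122 g


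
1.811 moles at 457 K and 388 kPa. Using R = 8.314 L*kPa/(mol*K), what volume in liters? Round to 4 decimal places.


PV = nRT, solve for V = nRT / P.
nRT = 1.811 * 8.314 * 457 = 6880.8909
V = 6880.8909 / 388
V = 17.7342549 L, rounded to 4 dp:

17.7343 L


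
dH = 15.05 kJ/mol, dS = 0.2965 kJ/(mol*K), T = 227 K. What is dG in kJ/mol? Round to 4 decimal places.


Gibbs: dG = dH - T*dS (consistent units, dS already in kJ/(mol*K)).
T*dS = 227 * 0.2965 = 67.3055
dG = 15.05 - (67.3055)
dG = -52.2555 kJ/mol, rounded to 4 dp:

-52.2555 kJ/mol


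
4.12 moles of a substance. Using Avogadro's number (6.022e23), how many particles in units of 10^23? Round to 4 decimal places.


N = n * NA, then divide by 1e23 for the requested units.
N / 1e23 = n * 6.022
N / 1e23 = 4.12 * 6.022
N / 1e23 = 24.81064, rounded to 4 dp:

24.8106


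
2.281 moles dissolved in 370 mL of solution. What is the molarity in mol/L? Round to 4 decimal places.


Convert volume to liters: V_L = V_mL / 1000.
V_L = 370 / 1000 = 0.37 L
M = n / V_L = 2.281 / 0.37
M = 6.16486486 mol/L, rounded to 4 dp:

6.1649 mol/L


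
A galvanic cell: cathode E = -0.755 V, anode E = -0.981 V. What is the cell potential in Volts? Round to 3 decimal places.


Standard cell potential: E_cell = E_cathode - E_anode.
E_cell = -0.755 - (-0.981)
E_cell = 0.226 V, rounded to 3 dp:

0.226 V


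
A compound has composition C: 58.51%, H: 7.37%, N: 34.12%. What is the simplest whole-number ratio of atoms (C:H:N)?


Assume 100 g of compound, divide each mass% by atomic mass to get moles, then normalize by the smallest to get a raw atom ratio.
Moles per 100 g: C: 58.51/12.011 = 4.8714, H: 7.37/1.008 = 7.3115, N: 34.12/14.007 = 2.4359
Raw ratio (divide by min = 2.4359): C: 2.0, H: 3.002, N: 1.0
Multiply by 1 to clear fractions: C: 2.0 ~= 2, H: 3.002 ~= 3, N: 1.0 ~= 1
Reduce by GCD to get the simplest whole-number ratio:

2:3:1


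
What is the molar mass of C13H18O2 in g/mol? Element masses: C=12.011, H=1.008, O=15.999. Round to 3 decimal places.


M = sum(count * atomic_mass) over atoms.
M = 13*12.011 + 18*1.008 + 2*15.999
M = 156.143 + 18.144 + 31.998
M = 206.285 g/mol, rounded to 3 dp:

206.285 g/mol


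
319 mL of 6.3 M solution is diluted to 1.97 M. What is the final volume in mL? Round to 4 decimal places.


Dilution: M1*V1 = M2*V2, solve for V2.
V2 = M1*V1 / M2
V2 = 6.3 * 319 / 1.97
V2 = 2009.7 / 1.97
V2 = 1020.15228426 mL, rounded to 4 dp:

1020.1523 mL


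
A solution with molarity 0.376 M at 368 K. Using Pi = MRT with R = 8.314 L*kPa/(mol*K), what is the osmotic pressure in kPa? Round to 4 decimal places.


Osmotic pressure (van't Hoff): Pi = M*R*T.
RT = 8.314 * 368 = 3059.552
Pi = 0.376 * 3059.552
Pi = 1150.391552 kPa, rounded to 4 dp:

1150.3916 kPa


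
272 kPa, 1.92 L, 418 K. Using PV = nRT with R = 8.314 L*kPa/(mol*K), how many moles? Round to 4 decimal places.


PV = nRT, solve for n = PV / (RT).
PV = 272 * 1.92 = 522.24
RT = 8.314 * 418 = 3475.252
n = 522.24 / 3475.252
n = 0.15027399 mol, rounded to 4 dp:

0.1503 mol


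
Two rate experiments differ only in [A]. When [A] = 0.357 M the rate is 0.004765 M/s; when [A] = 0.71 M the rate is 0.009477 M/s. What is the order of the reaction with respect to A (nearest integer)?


Rate is proportional to [A]^n, so rate2/rate1 = ([A]2/[A]1)^n. Take logs to solve for n.
rate2/rate1 = 0.009477 / 0.004765 = 1.9889
[A]2/[A]1 = 0.71 / 0.357 = 1.9888
n = ln(1.9889) / ln(1.9888) = 1.0
Nearest integer order:

1


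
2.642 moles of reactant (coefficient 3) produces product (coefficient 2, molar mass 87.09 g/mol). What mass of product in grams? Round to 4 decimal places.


Use the coefficient ratio to convert reactant moles to product moles, then multiply by the product's molar mass.
moles_P = moles_R * (coeff_P / coeff_R) = 2.642 * (2/3) = 1.761333
mass_P = moles_P * M_P = 1.761333 * 87.09
mass_P = 153.39449097 g, rounded to 4 dp:

153.3945 g


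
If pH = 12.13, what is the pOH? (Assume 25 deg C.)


At 25 deg C, pH + pOH = 14.
pOH = 14 - pH = 14 - 12.13
pOH = 1.87:

1.87


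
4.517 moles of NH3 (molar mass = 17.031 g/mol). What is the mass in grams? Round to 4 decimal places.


mass = n * M
mass = 4.517 * 17.031
mass = 76.929027 g, rounded to 4 dp:

76.9290 g


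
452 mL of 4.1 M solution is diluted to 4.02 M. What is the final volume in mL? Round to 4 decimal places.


Dilution: M1*V1 = M2*V2, solve for V2.
V2 = M1*V1 / M2
V2 = 4.1 * 452 / 4.02
V2 = 1853.2 / 4.02
V2 = 460.99502488 mL, rounded to 4 dp:

460.9950 mL


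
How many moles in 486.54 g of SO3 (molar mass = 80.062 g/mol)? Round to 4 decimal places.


n = mass / M
n = 486.54 / 80.062
n = 6.07704029 mol, rounded to 4 dp:

6.0770 mol


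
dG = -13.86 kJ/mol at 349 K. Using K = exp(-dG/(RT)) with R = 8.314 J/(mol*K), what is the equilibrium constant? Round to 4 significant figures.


dG is in kJ/mol; multiply by 1000 to match R in J/(mol*K).
RT = 8.314 * 349 = 2901.586 J/mol
exponent = -dG*1000 / (RT) = -(-13.86*1000) / 2901.586 = 4.77669799
K = exp(4.77669799)
K = 118.71171, rounded to 4 significant figures:

118.7


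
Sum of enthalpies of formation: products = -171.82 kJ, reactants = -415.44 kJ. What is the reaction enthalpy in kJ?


dH_rxn = sum(dH_f products) - sum(dH_f reactants)
dH_rxn = -171.82 - (-415.44)
dH_rxn = 243.62 kJ:

243.62 kJ


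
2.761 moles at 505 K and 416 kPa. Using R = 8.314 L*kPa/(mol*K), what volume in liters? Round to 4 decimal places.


PV = nRT, solve for V = nRT / P.
nRT = 2.761 * 8.314 * 505 = 11592.2518
V = 11592.2518 / 416
V = 27.8659899 L, rounded to 4 dp:

27.8660 L
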